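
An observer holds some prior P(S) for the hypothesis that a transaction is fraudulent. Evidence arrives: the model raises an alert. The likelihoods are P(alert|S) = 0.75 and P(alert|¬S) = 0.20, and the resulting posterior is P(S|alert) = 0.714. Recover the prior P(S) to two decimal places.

P(S) = 0.40

Bayes' rule in odds form gives O(S|E) = O(S)·[P(E|S)/P(E|¬S)], hence O(S) = O(S|E)/LR.
Posterior odds = 0.714/(1−0.714) = 2.4965. LR = 0.75/0.20 = 3.7500.
Prior odds = 2.4965/3.7500 = 0.6657, so P(S) = 0.6657/(1+0.6657) ≈ 0.40.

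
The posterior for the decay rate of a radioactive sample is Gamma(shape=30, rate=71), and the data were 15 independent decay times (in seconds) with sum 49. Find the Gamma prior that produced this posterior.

Gamma(shape=15, rate=22)

For an exponential likelihood with a Gamma(α, β) prior on the rate, n observations with total T give posterior Gamma(α+n, β+T).
So α = 30 − 15 = 15 and β = 71 − 49 = 22.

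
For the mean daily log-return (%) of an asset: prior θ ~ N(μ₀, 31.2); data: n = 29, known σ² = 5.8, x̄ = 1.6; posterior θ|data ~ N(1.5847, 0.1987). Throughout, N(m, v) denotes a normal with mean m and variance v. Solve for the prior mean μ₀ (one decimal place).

μ₀ = -0.8

The posterior mean is a precision-weighted average: μ_n = (τ₀μ₀ + τ_data·x̄)/(τ₀+τ_data), with τ₀=1/σ₀² and τ_data=n/σ².
Here τ₀ = 1/31.2 = 0.032051 and τ_data = 29/5.8 = 5.000000, so τ_n = 5.032051.
Rearranging for μ₀: μ₀ = (μ_n·τ_n − τ_data·x̄)/τ₀ = (1.5847·5.032051 − 5.000000·1.6) / 0.032051 = -0.025709/0.032051 ≈ -0.8.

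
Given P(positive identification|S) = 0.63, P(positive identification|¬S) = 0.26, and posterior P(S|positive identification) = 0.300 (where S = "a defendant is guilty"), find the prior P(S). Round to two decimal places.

Bayes' rule in odds form gives O(S|E) = O(S)·[P(E|S)/P(E|¬S)], hence O(S) = O(S|E)/LR.
Posterior odds = 0.300/(1−0.300) = 0.4286. LR = 0.63/0.26 = 2.4231.
Prior odds = 0.4286/2.4231 = 0.1769, so P(S) = 0.1769/(1+0.1769) ≈ 0.15.

P(S) = 0.15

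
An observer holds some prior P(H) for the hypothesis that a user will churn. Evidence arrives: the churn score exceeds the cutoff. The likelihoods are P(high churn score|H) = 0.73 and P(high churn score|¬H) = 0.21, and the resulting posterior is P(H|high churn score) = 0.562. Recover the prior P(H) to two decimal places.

P(H) = 0.27

In odds form, posterior odds = prior odds × likelihood ratio, so prior odds = posterior odds ÷ LR.
Posterior odds = 0.562/(1−0.562) = 1.2831. LR = 0.73/0.21 = 3.4762.
Prior odds = 1.2831/3.4762 = 0.3691, so P(H) = 0.3691/(1+0.3691) ≈ 0.27.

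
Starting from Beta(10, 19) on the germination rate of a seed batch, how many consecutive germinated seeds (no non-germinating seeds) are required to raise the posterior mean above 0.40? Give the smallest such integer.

k = 3

After k germinated seeds and 0 non-germinating seeds the posterior is Beta(10+k, 19), with mean (10+k)/(10+19+k).
Set (10+k)/(29+k) > 0.40 and solve: k > (0.40·29 − 10)/(1 − 0.40) = 2.667.
The smallest integer exceeding 2.667 is 3.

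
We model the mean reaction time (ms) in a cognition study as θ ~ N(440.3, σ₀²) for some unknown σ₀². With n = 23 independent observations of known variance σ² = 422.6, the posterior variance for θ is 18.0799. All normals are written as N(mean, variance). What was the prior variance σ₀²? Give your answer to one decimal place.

Posterior precision equals prior precision plus data precision: 1/σ_n² = 1/σ₀² + n/σ².
So 1/σ₀² = 1/18.0799 − 23/422.6 = 0.055310 − 0.054425 = 0.000885.
Hence σ₀² = 1/0.000885 ≈ 1129.9.

σ₀² = 1129.9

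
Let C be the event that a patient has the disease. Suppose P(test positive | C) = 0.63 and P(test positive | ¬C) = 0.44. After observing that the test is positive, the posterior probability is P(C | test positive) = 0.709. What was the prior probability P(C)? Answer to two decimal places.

Bayes' rule in odds form gives O(C|E) = O(C)·[P(E|C)/P(E|¬C)], hence O(C) = O(C|E)/LR.
Posterior odds = 0.709/(1−0.709) = 2.4364. LR = 0.63/0.44 = 1.4318.
Prior odds = 2.4364/1.4318 = 1.7016, so P(C) = 1.7016/(1+1.7016) ≈ 0.63.

P(C) = 0.63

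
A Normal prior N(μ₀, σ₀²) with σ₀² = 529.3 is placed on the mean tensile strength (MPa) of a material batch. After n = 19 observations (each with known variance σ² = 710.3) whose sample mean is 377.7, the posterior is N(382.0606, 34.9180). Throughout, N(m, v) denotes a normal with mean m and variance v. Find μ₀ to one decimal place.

The posterior mean is a precision-weighted average: μ_n = (τ₀μ₀ + τ_data·x̄)/(τ₀+τ_data), with τ₀=1/σ₀² and τ_data=n/σ².
Here τ₀ = 1/529.3 = 0.001889 and τ_data = 19/710.3 = 0.026749, so τ_n = 0.028638.
Rearranging for μ₀: μ₀ = (μ_n·τ_n − τ_data·x̄)/τ₀ = (382.0606·0.028638 − 0.026749·377.7) / 0.001889 = 0.838354/0.001889 ≈ 443.8.

μ₀ = 443.8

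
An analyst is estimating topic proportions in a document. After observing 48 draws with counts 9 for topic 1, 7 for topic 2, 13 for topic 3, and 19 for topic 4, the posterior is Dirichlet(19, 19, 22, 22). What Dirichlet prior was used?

Dirichlet(10, 12, 9, 3)

For a Dirichlet(α) prior with multinomial counts c, the posterior is Dirichlet(α + c) componentwise.
Subtract each count from the matching posterior parameter: 19−9=10, 19−7=12, 22−13=9, 22−19=3.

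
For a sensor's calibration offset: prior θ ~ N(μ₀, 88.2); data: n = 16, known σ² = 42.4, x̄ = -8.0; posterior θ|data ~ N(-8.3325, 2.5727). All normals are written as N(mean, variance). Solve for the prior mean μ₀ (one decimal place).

The posterior mean is a precision-weighted average: μ_n = (τ₀μ₀ + τ_data·x̄)/(τ₀+τ_data), with τ₀=1/σ₀² and τ_data=n/σ².
Here τ₀ = 1/88.2 = 0.011338 and τ_data = 16/42.4 = 0.377358, so τ_n = 0.388696.
Rearranging for μ₀: μ₀ = (μ_n·τ_n − τ_data·x̄)/τ₀ = (-8.3325·0.388696 − 0.377358·-8.0) / 0.011338 = -0.219945/0.011338 ≈ -19.4.

μ₀ = -19.4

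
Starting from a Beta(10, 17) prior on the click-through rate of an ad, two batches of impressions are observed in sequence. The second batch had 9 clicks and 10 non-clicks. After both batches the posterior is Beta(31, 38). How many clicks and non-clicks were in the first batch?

Because Beta–binomial updating is additive in the counts, the combined data contributed (α_post−α_prior, β_post−β_prior) successes and failures.
Total across both batches: 31−10=21 clicks, 38−17=21 non-clicks.
Subtract the second batch: 21−9=12 clicks and 21−10=11 non-clicks.

12 clicks and 11 non-clicks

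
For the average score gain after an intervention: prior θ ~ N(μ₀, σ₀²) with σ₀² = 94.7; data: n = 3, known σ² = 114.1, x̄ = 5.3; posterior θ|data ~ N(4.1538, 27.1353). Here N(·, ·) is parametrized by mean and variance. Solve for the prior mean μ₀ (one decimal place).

μ₀ = 1.3

With known observation variance, the Normal–Normal posterior has precision τ_n = τ₀ + n/σ² and mean μ_n = (τ₀μ₀ + (n/σ²)x̄)/τ_n.
Here τ₀ = 1/94.7 = 0.010560 and τ_data = 3/114.1 = 0.026293, so τ_n = 0.036853.
Rearranging for μ₀: μ₀ = (μ_n·τ_n − τ_data·x̄)/τ₀ = (4.1538·0.036853 − 0.026293·5.3) / 0.010560 = 0.013727/0.010560 ≈ 1.3.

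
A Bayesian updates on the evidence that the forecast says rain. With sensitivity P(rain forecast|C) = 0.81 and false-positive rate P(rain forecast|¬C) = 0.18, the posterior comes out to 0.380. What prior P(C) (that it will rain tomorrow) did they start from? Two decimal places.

P(C) = 0.12

Bayes' rule in odds form gives O(C|E) = O(C)·[P(E|C)/P(E|¬C)], hence O(C) = O(C|E)/LR.
Posterior odds = 0.380/(1−0.380) = 0.6129. LR = 0.81/0.18 = 4.5000.
Prior odds = 0.6129/4.5000 = 0.1362, so P(C) = 0.1362/(1+0.1362) ≈ 0.12.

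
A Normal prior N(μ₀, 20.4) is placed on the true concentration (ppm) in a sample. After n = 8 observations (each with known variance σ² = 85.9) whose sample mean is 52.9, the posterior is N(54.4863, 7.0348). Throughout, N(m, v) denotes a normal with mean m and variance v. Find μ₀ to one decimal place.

μ₀ = 57.5

The posterior mean is a precision-weighted average: μ_n = (τ₀μ₀ + τ_data·x̄)/(τ₀+τ_data), with τ₀=1/σ₀² and τ_data=n/σ².
Here τ₀ = 1/20.4 = 0.049020 and τ_data = 8/85.9 = 0.093132, so τ_n = 0.142152.
Rearranging for μ₀: μ₀ = (μ_n·τ_n − τ_data·x̄)/τ₀ = (54.4863·0.142152 − 0.093132·52.9) / 0.049020 = 2.818654/0.049020 ≈ 57.5.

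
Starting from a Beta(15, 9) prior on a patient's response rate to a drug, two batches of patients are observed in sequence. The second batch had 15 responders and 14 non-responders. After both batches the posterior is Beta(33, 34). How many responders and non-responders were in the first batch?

Sequential conjugate updates are equivalent to a single update on the pooled data, so total successes = posterior α − prior α and total failures = posterior β − prior β.
Total across both batches: 33−15=18 responders, 34−9=25 non-responders.
Subtract the second batch: 18−15=3 responders and 25−14=11 non-responders.

3 responders and 11 non-responders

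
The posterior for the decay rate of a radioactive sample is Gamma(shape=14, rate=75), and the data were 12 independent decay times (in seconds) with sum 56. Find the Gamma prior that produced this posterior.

Gamma(shape=2, rate=19)

Gamma–exponential conjugacy: posterior shape = α + n, posterior rate = β + Σtᵢ.
So α = 14 − 12 = 2 and β = 75 − 56 = 19.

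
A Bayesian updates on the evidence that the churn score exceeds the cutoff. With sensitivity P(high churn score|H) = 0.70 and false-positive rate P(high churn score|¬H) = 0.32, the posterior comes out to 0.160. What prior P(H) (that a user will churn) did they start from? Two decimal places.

Bayes' rule in odds form gives O(H|E) = O(H)·[P(E|H)/P(E|¬H)], hence O(H) = O(H|E)/LR.
Posterior odds = 0.160/(1−0.160) = 0.1905. LR = 0.70/0.32 = 2.1875.
Prior odds = 0.1905/2.1875 = 0.0871, so P(H) = 0.0871/(1+0.0871) ≈ 0.08.

P(H) = 0.08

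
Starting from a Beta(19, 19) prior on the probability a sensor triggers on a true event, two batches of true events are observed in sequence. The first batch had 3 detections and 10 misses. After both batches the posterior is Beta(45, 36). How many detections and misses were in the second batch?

23 detections and 7 misses

Because Beta–binomial updating is additive in the counts, the combined data contributed (α_post−α_prior, β_post−β_prior) successes and failures.
Total across both batches: 45−19=26 detections, 36−19=17 misses.
Subtract the first batch: 26−3=23 detections and 17−10=7 misses.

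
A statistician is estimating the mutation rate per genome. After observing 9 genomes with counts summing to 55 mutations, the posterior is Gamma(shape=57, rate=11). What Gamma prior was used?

A Gamma(α, β) prior (rate parametrization) on a Poisson rate with n observations summing to S gives posterior Gamma(α+S, β+n).
So α = 57 − 55 = 2 and β = 11 − 9 = 2.

Gamma(shape=2, rate=2)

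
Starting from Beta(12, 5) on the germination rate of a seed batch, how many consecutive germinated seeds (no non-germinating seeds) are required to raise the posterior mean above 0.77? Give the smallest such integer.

k = 5

After k germinated seeds and 0 non-germinating seeds the posterior is Beta(12+k, 5), with mean (12+k)/(12+5+k).
Set (12+k)/(17+k) > 0.77 and solve: k > (0.77·17 − 12)/(1 − 0.77) = 4.739.
The smallest integer exceeding 4.739 is 5.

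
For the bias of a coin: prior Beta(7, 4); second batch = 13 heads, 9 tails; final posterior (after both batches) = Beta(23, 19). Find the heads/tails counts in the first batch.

Sequential conjugate updates are equivalent to a single update on the pooled data, so total successes = posterior α − prior α and total failures = posterior β − prior β.
Total across both batches: 23−7=16 heads, 19−4=15 tails.
Subtract the second batch: 16−13=3 heads and 15−9=6 tails.

3 heads and 6 tails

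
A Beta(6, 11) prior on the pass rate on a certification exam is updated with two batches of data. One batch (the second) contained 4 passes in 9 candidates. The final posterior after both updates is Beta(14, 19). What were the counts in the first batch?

4 passes and 3 failures

Sequential conjugate updates are equivalent to a single update on the pooled data, so total successes = posterior α − prior α and total failures = posterior β − prior β.
Total across both batches: 14−6=8 passes, 19−11=8 failures.
Subtract the second batch: 8−4=4 passes and 8−5=3 failures.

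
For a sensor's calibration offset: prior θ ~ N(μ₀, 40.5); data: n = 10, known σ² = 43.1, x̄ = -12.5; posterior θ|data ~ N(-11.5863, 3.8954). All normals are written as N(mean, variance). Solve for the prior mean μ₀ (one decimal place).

μ₀ = -3.0

With known observation variance, the Normal–Normal posterior has precision τ_n = τ₀ + n/σ² and mean μ_n = (τ₀μ₀ + (n/σ²)x̄)/τ_n.
Here τ₀ = 1/40.5 = 0.024691 and τ_data = 10/43.1 = 0.232019, so τ_n = 0.256710.
Rearranging for μ₀: μ₀ = (μ_n·τ_n − τ_data·x̄)/τ₀ = (-11.5863·0.256710 − 0.232019·-12.5) / 0.024691 = -0.074082/0.024691 ≈ -3.0.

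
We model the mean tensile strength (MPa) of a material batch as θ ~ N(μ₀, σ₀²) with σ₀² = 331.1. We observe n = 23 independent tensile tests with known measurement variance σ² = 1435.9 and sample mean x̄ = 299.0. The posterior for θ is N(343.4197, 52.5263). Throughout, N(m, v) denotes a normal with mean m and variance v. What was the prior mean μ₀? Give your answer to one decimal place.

μ₀ = 579.0

With known observation variance, the Normal–Normal posterior has precision τ_n = τ₀ + n/σ² and mean μ_n = (τ₀μ₀ + (n/σ²)x̄)/τ_n.
Here τ₀ = 1/331.1 = 0.003020 and τ_data = 23/1435.9 = 0.016018, so τ_n = 0.019038.
Rearranging for μ₀: μ₀ = (μ_n·τ_n − τ_data·x̄)/τ₀ = (343.4197·0.019038 − 0.016018·299.0) / 0.003020 = 1.748642/0.003020 ≈ 579.0.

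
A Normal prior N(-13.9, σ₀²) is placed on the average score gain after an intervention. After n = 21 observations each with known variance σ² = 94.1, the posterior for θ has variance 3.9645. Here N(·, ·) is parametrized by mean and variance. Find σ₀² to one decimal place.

For the Normal–Normal model with known σ², precisions add: τ_n = τ₀ + n/σ².
So 1/σ₀² = 1/3.9645 − 21/94.1 = 0.252239 − 0.223167 = 0.029072.
Hence σ₀² = 1/0.029072 ≈ 34.4.

σ₀² = 34.4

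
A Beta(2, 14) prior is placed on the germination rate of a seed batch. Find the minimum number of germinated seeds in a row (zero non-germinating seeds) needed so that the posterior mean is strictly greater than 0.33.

After k germinated seeds and 0 non-germinating seeds the posterior is Beta(2+k, 14), with mean (2+k)/(2+14+k).
Set (2+k)/(16+k) > 0.33 and solve: k > (0.33·16 − 2)/(1 − 0.33) = 4.896.
The smallest integer exceeding 4.896 is 5.

k = 5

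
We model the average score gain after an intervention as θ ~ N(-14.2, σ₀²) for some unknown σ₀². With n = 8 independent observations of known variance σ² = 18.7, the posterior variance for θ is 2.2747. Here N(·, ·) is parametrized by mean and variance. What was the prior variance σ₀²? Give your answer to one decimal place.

σ₀² = 84.7

Posterior precision equals prior precision plus data precision: 1/σ_n² = 1/σ₀² + n/σ².
So 1/σ₀² = 1/2.2747 − 8/18.7 = 0.439618 − 0.427807 = 0.011811.
Hence σ₀² = 1/0.011811 ≈ 84.7.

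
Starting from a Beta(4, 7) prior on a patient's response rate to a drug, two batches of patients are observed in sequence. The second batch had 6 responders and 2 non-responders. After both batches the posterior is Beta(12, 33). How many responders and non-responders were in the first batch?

Sequential conjugate updates are equivalent to a single update on the pooled data, so total successes = posterior α − prior α and total failures = posterior β − prior β.
Total across both batches: 12−4=8 responders, 33−7=26 non-responders.
Subtract the second batch: 8−6=2 responders and 26−2=24 non-responders.

2 responders and 24 non-responders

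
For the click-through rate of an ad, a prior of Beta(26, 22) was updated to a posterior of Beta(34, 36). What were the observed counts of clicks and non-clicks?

8 clicks and 14 non-clicks

A Beta(a, b) prior with s successes and f failures in binomial data gives a Beta(a+s, b+f) posterior.
Match parameters: s=34−26=8, f=36−22=14.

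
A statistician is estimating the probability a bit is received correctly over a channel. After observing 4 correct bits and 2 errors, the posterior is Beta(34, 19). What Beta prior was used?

Beta(30, 17)

A Beta(α, β) prior with s successes and f failures in binomial data gives a Beta(α+s, β+f) posterior.
Subtract the data counts: 34−4=30, 19−2=17.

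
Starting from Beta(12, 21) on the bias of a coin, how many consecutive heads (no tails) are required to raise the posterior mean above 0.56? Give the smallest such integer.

After k heads and 0 tails the posterior is Beta(12+k, 21), with mean (12+k)/(12+21+k).
Set (12+k)/(33+k) > 0.56 and solve: k > (0.56·33 − 12)/(1 − 0.56) = 14.727.
The smallest integer exceeding 14.727 is 15, and checking k=15: (27)/(48) = 0.5625 > 0.56.

k = 15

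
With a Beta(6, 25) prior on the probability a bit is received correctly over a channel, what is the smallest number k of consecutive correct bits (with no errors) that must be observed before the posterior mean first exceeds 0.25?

k = 3

After k correct bits and 0 errors the posterior is Beta(6+k, 25), with mean (6+k)/(6+25+k).
Set (6+k)/(31+k) > 0.25 and solve: k > (0.25·31 − 6)/(1 − 0.25) = 2.333.
The smallest integer exceeding 2.333 is 3, and checking k=3: (9)/(34) = 0.2647 > 0.25.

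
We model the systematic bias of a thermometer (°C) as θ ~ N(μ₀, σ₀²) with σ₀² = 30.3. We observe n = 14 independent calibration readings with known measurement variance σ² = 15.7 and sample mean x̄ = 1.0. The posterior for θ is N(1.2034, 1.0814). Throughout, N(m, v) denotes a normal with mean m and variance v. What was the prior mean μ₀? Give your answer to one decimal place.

μ₀ = 6.7

With known observation variance, the Normal–Normal posterior has precision τ_n = τ₀ + n/σ² and mean μ_n = (τ₀μ₀ + (n/σ²)x̄)/τ_n.
Here τ₀ = 1/30.3 = 0.033003 and τ_data = 14/15.7 = 0.891720, so τ_n = 0.924723.
Rearranging for μ₀: μ₀ = (μ_n·τ_n − τ_data·x̄)/τ₀ = (1.2034·0.924723 − 0.891720·1.0) / 0.033003 = 0.221092/0.033003 ≈ 6.7.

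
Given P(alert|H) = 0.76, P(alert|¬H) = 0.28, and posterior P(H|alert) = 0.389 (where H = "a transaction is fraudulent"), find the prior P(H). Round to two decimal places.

Bayes' rule in odds form gives O(H|E) = O(H)·[P(E|H)/P(E|¬H)], hence O(H) = O(H|E)/LR.
Posterior odds = 0.389/(1−0.389) = 0.6367. LR = 0.76/0.28 = 2.7143.
Prior odds = 0.6367/2.7143 = 0.2346, so P(H) = 0.2346/(1+0.2346) ≈ 0.19.

P(H) = 0.19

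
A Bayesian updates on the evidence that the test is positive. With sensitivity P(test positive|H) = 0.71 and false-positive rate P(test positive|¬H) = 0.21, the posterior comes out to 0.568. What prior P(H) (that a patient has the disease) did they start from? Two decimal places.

P(H) = 0.28

Bayes' rule in odds form gives O(H|E) = O(H)·[P(E|H)/P(E|¬H)], hence O(H) = O(H|E)/LR.
Posterior odds = 0.568/(1−0.568) = 1.3148. LR = 0.71/0.21 = 3.3810.
Prior odds = 1.3148/3.3810 = 0.3889, so P(H) = 0.3889/(1+0.3889) ≈ 0.28.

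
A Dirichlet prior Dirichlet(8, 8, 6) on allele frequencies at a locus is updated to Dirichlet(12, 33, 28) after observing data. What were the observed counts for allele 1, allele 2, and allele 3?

For a Dirichlet(α) prior with multinomial counts c, the posterior is Dirichlet(α + c) componentwise.
Counts are posterior − prior componentwise: 12−8=4, 33−8=25, 28−6=22.

counts (4, 25, 22)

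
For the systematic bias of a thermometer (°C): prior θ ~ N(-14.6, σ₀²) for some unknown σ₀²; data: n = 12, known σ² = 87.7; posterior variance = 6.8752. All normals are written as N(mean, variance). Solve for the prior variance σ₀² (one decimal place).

σ₀² = 116.0

Posterior precision equals prior precision plus data precision: 1/σ_n² = 1/σ₀² + n/σ².
So 1/σ₀² = 1/6.8752 − 12/87.7 = 0.145450 − 0.136830 = 0.008620.
Hence σ₀² = 1/0.008620 ≈ 116.0.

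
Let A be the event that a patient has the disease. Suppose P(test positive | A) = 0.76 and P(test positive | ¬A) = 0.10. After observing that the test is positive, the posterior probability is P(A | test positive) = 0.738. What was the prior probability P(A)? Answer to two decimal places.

Bayes' rule in odds form gives O(A|E) = O(A)·[P(E|A)/P(E|¬A)], hence O(A) = O(A|E)/LR.
Posterior odds = 0.738/(1−0.738) = 2.8168. LR = 0.76/0.10 = 7.6000.
Prior odds = 2.8168/7.6000 = 0.3706, so P(A) = 0.3706/(1+0.3706) ≈ 0.27.

P(A) = 0.27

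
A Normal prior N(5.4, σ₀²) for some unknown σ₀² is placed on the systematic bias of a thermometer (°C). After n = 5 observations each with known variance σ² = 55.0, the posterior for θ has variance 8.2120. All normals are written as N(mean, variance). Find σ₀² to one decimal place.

σ₀² = 32.4

Posterior precision equals prior precision plus data precision: 1/σ_n² = 1/σ₀² + n/σ².
So 1/σ₀² = 1/8.2120 − 5/55.0 = 0.121773 − 0.090909 = 0.030864.
Hence σ₀² = 1/0.030864 ≈ 32.4.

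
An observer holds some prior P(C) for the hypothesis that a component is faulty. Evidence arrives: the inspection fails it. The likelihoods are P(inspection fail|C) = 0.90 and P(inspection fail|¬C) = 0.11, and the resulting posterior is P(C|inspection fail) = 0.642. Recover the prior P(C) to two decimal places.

Bayes' rule in odds form gives O(C|E) = O(C)·[P(E|C)/P(E|¬C)], hence O(C) = O(C|E)/LR.
Posterior odds = 0.642/(1−0.642) = 1.7933. LR = 0.90/0.11 = 8.1818.
Prior odds = 1.7933/8.1818 = 0.2192, so P(C) = 0.2192/(1+0.2192) ≈ 0.18.

P(C) = 0.18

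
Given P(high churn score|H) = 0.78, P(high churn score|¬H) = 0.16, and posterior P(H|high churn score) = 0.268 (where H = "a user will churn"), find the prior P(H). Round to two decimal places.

P(H) = 0.07

In odds form, posterior odds = prior odds × likelihood ratio, so prior odds = posterior odds ÷ LR.
Posterior odds = 0.268/(1−0.268) = 0.3661. LR = 0.78/0.16 = 4.8750.
Prior odds = 0.3661/4.8750 = 0.0751, so P(H) = 0.0751/(1+0.0751) ≈ 0.07.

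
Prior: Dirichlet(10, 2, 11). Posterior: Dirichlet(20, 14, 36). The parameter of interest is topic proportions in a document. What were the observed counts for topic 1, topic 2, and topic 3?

For a Dirichlet(α) prior with multinomial counts c, the posterior is Dirichlet(α + c) componentwise.
Counts are posterior − prior componentwise: 20−10=10, 14−2=12, 36−11=25.

counts (10, 12, 25)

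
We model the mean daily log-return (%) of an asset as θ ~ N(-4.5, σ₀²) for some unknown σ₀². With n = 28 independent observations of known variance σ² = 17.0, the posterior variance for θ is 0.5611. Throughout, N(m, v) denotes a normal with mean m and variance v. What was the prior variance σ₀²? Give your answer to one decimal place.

σ₀² = 7.4

For the Normal–Normal model with known σ², precisions add: τ_n = τ₀ + n/σ².
So 1/σ₀² = 1/0.5611 − 28/17.0 = 1.782214 − 1.647059 = 0.135155.
Hence σ₀² = 1/0.135155 ≈ 7.4.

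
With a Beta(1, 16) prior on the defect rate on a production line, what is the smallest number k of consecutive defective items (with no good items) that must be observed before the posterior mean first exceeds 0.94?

k = 250

After k defective items and 0 good items the posterior is Beta(1+k, 16), with mean (1+k)/(1+16+k).
Set (1+k)/(17+k) > 0.94 and solve: k > (0.94·17 − 1)/(1 − 0.94) = 249.667.
The smallest integer exceeding 249.667 is 250.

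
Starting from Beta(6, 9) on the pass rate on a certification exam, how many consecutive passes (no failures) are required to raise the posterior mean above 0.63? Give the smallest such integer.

k = 10

After k passes and 0 failures the posterior is Beta(6+k, 9), with mean (6+k)/(6+9+k).
Set (6+k)/(15+k) > 0.63 and solve: k > (0.63·15 − 6)/(1 − 0.63) = 9.324.
The smallest integer exceeding 9.324 is 10, and checking k=10: (16)/(25) = 0.6400 > 0.63.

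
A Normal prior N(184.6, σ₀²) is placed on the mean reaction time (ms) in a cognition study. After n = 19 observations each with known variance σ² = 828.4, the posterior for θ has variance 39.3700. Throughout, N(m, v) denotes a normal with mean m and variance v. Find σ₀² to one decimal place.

σ₀² = 405.8

For the Normal–Normal model with known σ², precisions add: τ_n = τ₀ + n/σ².
So 1/σ₀² = 1/39.3700 − 19/828.4 = 0.025400 − 0.022936 = 0.002464.
Hence σ₀² = 1/0.002464 ≈ 405.8.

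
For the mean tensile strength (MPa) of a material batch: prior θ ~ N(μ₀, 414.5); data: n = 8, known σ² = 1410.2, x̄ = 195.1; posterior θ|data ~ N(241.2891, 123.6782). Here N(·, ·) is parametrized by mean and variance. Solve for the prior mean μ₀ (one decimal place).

With known observation variance, the Normal–Normal posterior has precision τ_n = τ₀ + n/σ² and mean μ_n = (τ₀μ₀ + (n/σ²)x̄)/τ_n.
Here τ₀ = 1/414.5 = 0.002413 and τ_data = 8/1410.2 = 0.005673, so τ_n = 0.008086.
Rearranging for μ₀: μ₀ = (μ_n·τ_n − τ_data·x̄)/τ₀ = (241.2891·0.008086 − 0.005673·195.1) / 0.002413 = 0.844261/0.002413 ≈ 349.9.

μ₀ = 349.9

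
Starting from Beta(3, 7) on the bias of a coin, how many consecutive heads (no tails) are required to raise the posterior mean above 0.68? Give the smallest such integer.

After k heads and 0 tails the posterior is Beta(3+k, 7), with mean (3+k)/(3+7+k).
Set (3+k)/(10+k) > 0.68 and solve: k > (0.68·10 − 3)/(1 − 0.68) = 11.875.
The smallest integer exceeding 11.875 is 12, and checking k=12: (15)/(22) = 0.6818 > 0.68.

k = 12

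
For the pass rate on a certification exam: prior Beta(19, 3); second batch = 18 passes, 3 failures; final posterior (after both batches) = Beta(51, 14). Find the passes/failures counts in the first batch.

Because Beta–binomial updating is additive in the counts, the combined data contributed (α_post−α_prior, β_post−β_prior) successes and failures.
Total across both batches: 51−19=32 passes, 14−3=11 failures.
Subtract the second batch: 32−18=14 passes and 11−3=8 failures.

14 passes and 8 failures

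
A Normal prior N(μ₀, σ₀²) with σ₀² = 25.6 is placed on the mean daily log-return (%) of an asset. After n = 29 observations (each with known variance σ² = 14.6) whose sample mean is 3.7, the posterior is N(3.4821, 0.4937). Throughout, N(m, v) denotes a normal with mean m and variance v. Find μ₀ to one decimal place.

μ₀ = -7.6

The posterior mean is a precision-weighted average: μ_n = (τ₀μ₀ + τ_data·x̄)/(τ₀+τ_data), with τ₀=1/σ₀² and τ_data=n/σ².
Here τ₀ = 1/25.6 = 0.039062 and τ_data = 29/14.6 = 1.986301, so τ_n = 2.025363.
Rearranging for μ₀: μ₀ = (μ_n·τ_n − τ_data·x̄)/τ₀ = (3.4821·2.025363 − 1.986301·3.7) / 0.039062 = -0.296797/0.039062 ≈ -7.6.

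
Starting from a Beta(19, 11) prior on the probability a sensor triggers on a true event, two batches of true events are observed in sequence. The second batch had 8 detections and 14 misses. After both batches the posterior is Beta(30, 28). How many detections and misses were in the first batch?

Sequential conjugate updates are equivalent to a single update on the pooled data, so total successes = posterior α − prior α and total failures = posterior β − prior β.
Total across both batches: 30−19=11 detections, 28−11=17 misses.
Subtract the second batch: 11−8=3 detections and 17−14=3 misses.

3 detections and 3 misses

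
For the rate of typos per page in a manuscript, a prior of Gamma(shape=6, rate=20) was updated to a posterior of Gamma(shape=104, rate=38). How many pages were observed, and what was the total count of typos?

A Gamma(α, β) prior (rate parametrization) on a Poisson rate with n observations summing to S gives posterior Gamma(α+S, β+n).
Matching: Σxᵢ = 104 − 6 = 98 and n = 38 − 20 = 18.

n = 18 pages with total 98 typos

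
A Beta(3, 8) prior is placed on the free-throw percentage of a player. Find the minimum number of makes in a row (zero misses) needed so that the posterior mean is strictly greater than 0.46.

After k makes and 0 misses the posterior is Beta(3+k, 8), with mean (3+k)/(3+8+k).
Set (3+k)/(11+k) > 0.46 and solve: k > (0.46·11 − 3)/(1 − 0.46) = 3.815.
The smallest integer exceeding 3.815 is 4.

k = 4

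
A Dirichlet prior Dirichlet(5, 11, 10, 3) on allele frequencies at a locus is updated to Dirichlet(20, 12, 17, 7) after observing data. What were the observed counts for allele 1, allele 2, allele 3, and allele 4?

counts (15, 1, 7, 4)

For a Dirichlet(α) prior with multinomial counts c, the posterior is Dirichlet(α + c) componentwise.
Counts are posterior − prior componentwise: 20−5=15, 12−11=1, 17−10=7, 7−3=4.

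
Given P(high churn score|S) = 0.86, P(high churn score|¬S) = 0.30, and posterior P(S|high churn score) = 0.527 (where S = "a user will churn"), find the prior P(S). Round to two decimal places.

In odds form, posterior odds = prior odds × likelihood ratio, so prior odds = posterior odds ÷ LR.
Posterior odds = 0.527/(1−0.527) = 1.1142. LR = 0.86/0.30 = 2.8667.
Prior odds = 1.1142/2.8667 = 0.3887, so P(S) = 0.3887/(1+0.3887) ≈ 0.28.

P(S) = 0.28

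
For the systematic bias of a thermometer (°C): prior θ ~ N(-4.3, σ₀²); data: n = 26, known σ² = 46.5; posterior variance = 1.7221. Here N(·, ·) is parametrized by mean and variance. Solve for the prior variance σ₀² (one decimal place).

σ₀² = 46.4

For the Normal–Normal model with known σ², precisions add: τ_n = τ₀ + n/σ².
So 1/σ₀² = 1/1.7221 − 26/46.5 = 0.580686 − 0.559140 = 0.021546.
Hence σ₀² = 1/0.021546 ≈ 46.4.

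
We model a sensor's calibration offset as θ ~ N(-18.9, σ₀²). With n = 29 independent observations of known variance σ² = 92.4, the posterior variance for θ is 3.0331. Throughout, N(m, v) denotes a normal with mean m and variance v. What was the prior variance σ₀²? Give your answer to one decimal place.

σ₀² = 63.1

Posterior precision equals prior precision plus data precision: 1/σ_n² = 1/σ₀² + n/σ².
So 1/σ₀² = 1/3.0331 − 29/92.4 = 0.329696 − 0.313853 = 0.015843.
Hence σ₀² = 1/0.015843 ≈ 63.1.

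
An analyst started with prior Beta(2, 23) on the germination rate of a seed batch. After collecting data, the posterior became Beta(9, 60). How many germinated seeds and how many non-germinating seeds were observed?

Beta is conjugate to the binomial likelihood: posterior = Beta(α+s, β+f).
Match parameters: s=9−2=7, f=60−23=37.

7 germinated seeds and 37 non-germinating seeds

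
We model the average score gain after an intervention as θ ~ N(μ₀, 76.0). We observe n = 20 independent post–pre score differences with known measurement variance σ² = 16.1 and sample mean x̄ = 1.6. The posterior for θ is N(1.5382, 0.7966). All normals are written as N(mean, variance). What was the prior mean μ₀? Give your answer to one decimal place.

The posterior mean is a precision-weighted average: μ_n = (τ₀μ₀ + τ_data·x̄)/(τ₀+τ_data), with τ₀=1/σ₀² and τ_data=n/σ².
Here τ₀ = 1/76.0 = 0.013158 and τ_data = 20/16.1 = 1.242236, so τ_n = 1.255394.
Rearranging for μ₀: μ₀ = (μ_n·τ_n − τ_data·x̄)/τ₀ = (1.5382·1.255394 − 1.242236·1.6) / 0.013158 = -0.056531/0.013158 ≈ -4.3.

μ₀ = -4.3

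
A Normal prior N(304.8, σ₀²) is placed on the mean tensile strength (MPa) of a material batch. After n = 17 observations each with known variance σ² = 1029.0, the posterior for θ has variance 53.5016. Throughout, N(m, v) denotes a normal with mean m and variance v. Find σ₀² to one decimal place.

σ₀² = 460.8

For the Normal–Normal model with known σ², precisions add: τ_n = τ₀ + n/σ².
So 1/σ₀² = 1/53.5016 − 17/1029.0 = 0.018691 − 0.016521 = 0.002170.
Hence σ₀² = 1/0.002170 ≈ 460.8.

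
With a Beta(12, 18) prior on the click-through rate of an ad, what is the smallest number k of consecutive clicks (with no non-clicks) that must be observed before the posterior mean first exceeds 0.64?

k = 21

After k clicks and 0 non-clicks the posterior is Beta(12+k, 18), with mean (12+k)/(12+18+k).
Set (12+k)/(30+k) > 0.64 and solve: k > (0.64·30 − 12)/(1 − 0.64) = 20.000.
The smallest integer exceeding 20.000 is 21, and checking k=21: (33)/(51) = 0.6471 > 0.64.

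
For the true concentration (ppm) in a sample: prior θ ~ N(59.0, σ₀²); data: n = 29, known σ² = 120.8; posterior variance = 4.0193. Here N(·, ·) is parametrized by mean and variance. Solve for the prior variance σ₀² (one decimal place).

σ₀² = 114.5

Posterior precision equals prior precision plus data precision: 1/σ_n² = 1/σ₀² + n/σ².
So 1/σ₀² = 1/4.0193 − 29/120.8 = 0.248800 − 0.240066 = 0.008734.
Hence σ₀² = 1/0.008734 ≈ 114.5.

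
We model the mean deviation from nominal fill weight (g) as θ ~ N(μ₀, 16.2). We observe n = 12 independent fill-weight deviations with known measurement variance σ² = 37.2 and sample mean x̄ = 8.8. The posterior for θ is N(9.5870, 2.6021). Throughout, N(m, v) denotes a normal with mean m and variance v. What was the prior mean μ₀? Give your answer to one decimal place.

The posterior mean is a precision-weighted average: μ_n = (τ₀μ₀ + τ_data·x̄)/(τ₀+τ_data), with τ₀=1/σ₀² and τ_data=n/σ².
Here τ₀ = 1/16.2 = 0.061728 and τ_data = 12/37.2 = 0.322581, so τ_n = 0.384309.
Rearranging for μ₀: μ₀ = (μ_n·τ_n − τ_data·x̄)/τ₀ = (9.5870·0.384309 − 0.322581·8.8) / 0.061728 = 0.845658/0.061728 ≈ 13.7.

μ₀ = 13.7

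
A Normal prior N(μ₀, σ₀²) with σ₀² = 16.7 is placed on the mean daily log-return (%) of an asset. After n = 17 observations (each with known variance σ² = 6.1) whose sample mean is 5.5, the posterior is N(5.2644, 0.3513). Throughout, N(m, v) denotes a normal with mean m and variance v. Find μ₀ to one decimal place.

With known observation variance, the Normal–Normal posterior has precision τ_n = τ₀ + n/σ² and mean μ_n = (τ₀μ₀ + (n/σ²)x̄)/τ_n.
Here τ₀ = 1/16.7 = 0.059880 and τ_data = 17/6.1 = 2.786885, so τ_n = 2.846765.
Rearranging for μ₀: μ₀ = (μ_n·τ_n − τ_data·x̄)/τ₀ = (5.2644·2.846765 − 2.786885·5.5) / 0.059880 = -0.341358/0.059880 ≈ -5.7.

μ₀ = -5.7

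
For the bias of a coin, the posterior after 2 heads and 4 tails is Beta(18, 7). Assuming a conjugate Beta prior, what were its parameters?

Under Beta–binomial conjugacy the posterior parameters are (α+s, β+f).
So α = 18 − 2 = 16 and β = 7 − 4 = 3.

Beta(16, 3)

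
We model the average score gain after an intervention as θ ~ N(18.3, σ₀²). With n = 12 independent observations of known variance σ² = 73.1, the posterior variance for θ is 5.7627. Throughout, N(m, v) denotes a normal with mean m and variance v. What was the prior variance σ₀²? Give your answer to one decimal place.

For the Normal–Normal model with known σ², precisions add: τ_n = τ₀ + n/σ².
So 1/σ₀² = 1/5.7627 − 12/73.1 = 0.173530 − 0.164159 = 0.009371.
Hence σ₀² = 1/0.009371 ≈ 106.7.

σ₀² = 106.7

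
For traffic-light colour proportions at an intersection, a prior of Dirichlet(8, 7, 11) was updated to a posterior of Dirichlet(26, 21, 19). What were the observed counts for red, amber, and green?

For a Dirichlet(α) prior with multinomial counts c, the posterior is Dirichlet(α + c) componentwise.
Counts are posterior − prior componentwise: 26−8=18, 21−7=14, 19−11=8.

counts (18, 14, 8)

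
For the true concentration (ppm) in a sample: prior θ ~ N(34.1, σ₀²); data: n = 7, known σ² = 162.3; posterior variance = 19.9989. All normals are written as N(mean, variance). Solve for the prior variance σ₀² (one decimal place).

Posterior precision equals prior precision plus data precision: 1/σ_n² = 1/σ₀² + n/σ².
So 1/σ₀² = 1/19.9989 − 7/162.3 = 0.050003 − 0.043130 = 0.006873.
Hence σ₀² = 1/0.006873 ≈ 145.5.

σ₀² = 145.5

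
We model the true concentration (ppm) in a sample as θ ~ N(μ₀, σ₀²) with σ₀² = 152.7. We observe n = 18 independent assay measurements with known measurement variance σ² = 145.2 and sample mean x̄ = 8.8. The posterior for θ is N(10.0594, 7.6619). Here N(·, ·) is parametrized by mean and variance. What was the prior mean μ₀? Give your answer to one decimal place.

The posterior mean is a precision-weighted average: μ_n = (τ₀μ₀ + τ_data·x̄)/(τ₀+τ_data), with τ₀=1/σ₀² and τ_data=n/σ².
Here τ₀ = 1/152.7 = 0.006549 and τ_data = 18/145.2 = 0.123967, so τ_n = 0.130516.
Rearranging for μ₀: μ₀ = (μ_n·τ_n − τ_data·x̄)/τ₀ = (10.0594·0.130516 − 0.123967·8.8) / 0.006549 = 0.222003/0.006549 ≈ 33.9.

μ₀ = 33.9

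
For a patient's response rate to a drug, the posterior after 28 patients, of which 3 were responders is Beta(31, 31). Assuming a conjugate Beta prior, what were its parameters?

Beta(28, 6)

Under Beta–binomial conjugacy the posterior parameters are (a+s, b+f).
Subtract the data counts: 31−3=28, 31−25=6.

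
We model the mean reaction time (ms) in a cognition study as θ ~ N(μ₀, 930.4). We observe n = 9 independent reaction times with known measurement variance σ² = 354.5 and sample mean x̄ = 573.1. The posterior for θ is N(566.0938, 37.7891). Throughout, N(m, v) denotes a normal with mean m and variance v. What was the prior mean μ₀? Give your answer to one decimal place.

The posterior mean is a precision-weighted average: μ_n = (τ₀μ₀ + τ_data·x̄)/(τ₀+τ_data), with τ₀=1/σ₀² and τ_data=n/σ².
Here τ₀ = 1/930.4 = 0.001075 and τ_data = 9/354.5 = 0.025388, so τ_n = 0.026463.
Rearranging for μ₀: μ₀ = (μ_n·τ_n − τ_data·x̄)/τ₀ = (566.0938·0.026463 − 0.025388·573.1) / 0.001075 = 0.430677/0.001075 ≈ 400.6.

μ₀ = 400.6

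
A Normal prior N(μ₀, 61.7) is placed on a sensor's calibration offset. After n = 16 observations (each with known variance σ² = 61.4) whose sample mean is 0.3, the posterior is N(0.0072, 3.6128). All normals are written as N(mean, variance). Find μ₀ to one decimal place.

With known observation variance, the Normal–Normal posterior has precision τ_n = τ₀ + n/σ² and mean μ_n = (τ₀μ₀ + (n/σ²)x̄)/τ_n.
Here τ₀ = 1/61.7 = 0.016207 and τ_data = 16/61.4 = 0.260586, so τ_n = 0.276793.
Rearranging for μ₀: μ₀ = (μ_n·τ_n − τ_data·x̄)/τ₀ = (0.0072·0.276793 − 0.260586·0.3) / 0.016207 = -0.076183/0.016207 ≈ -4.7.

μ₀ = -4.7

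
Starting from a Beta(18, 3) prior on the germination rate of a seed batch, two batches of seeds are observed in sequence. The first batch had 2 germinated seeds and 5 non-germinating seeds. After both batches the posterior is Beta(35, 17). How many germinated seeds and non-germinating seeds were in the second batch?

Because Beta–binomial updating is additive in the counts, the combined data contributed (α_post−α_prior, β_post−β_prior) successes and failures.
Total across both batches: 35−18=17 germinated seeds, 17−3=14 non-germinating seeds.
Subtract the first batch: 17−2=15 germinated seeds and 14−5=9 non-germinating seeds.

15 germinated seeds and 9 non-germinating seeds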